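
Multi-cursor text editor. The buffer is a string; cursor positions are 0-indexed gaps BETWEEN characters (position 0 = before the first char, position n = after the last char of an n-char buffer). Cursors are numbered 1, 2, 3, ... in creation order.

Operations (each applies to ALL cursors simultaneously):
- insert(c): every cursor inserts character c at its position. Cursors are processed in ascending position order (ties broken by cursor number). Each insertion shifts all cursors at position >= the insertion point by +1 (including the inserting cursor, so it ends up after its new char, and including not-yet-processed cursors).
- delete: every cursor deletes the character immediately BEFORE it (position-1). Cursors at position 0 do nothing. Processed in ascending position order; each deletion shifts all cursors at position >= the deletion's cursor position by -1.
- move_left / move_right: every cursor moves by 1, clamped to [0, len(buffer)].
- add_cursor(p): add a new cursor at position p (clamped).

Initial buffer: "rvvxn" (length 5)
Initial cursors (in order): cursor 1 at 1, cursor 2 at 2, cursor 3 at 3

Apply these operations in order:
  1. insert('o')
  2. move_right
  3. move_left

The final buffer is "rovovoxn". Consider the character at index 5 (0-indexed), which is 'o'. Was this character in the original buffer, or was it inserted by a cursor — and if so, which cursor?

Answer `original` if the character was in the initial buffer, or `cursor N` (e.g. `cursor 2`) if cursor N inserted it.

Answer: cursor 3

Derivation:
After op 1 (insert('o')): buffer="rovovoxn" (len 8), cursors c1@2 c2@4 c3@6, authorship .1.2.3..
After op 2 (move_right): buffer="rovovoxn" (len 8), cursors c1@3 c2@5 c3@7, authorship .1.2.3..
After op 3 (move_left): buffer="rovovoxn" (len 8), cursors c1@2 c2@4 c3@6, authorship .1.2.3..
Authorship (.=original, N=cursor N): . 1 . 2 . 3 . .
Index 5: author = 3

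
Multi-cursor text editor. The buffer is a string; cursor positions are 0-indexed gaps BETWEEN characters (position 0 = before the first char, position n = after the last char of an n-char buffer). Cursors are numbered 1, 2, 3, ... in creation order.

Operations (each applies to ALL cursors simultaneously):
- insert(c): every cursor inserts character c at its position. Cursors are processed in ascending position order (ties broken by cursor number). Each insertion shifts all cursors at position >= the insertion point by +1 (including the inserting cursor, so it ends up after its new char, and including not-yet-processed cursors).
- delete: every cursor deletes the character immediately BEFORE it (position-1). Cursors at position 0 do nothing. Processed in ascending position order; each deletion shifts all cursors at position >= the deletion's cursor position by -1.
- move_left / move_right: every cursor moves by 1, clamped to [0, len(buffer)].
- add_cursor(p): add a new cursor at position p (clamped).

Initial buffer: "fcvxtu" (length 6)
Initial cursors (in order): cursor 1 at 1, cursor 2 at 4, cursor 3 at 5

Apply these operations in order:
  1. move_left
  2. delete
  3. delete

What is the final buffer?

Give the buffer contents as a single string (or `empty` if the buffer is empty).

After op 1 (move_left): buffer="fcvxtu" (len 6), cursors c1@0 c2@3 c3@4, authorship ......
After op 2 (delete): buffer="fctu" (len 4), cursors c1@0 c2@2 c3@2, authorship ....
After op 3 (delete): buffer="tu" (len 2), cursors c1@0 c2@0 c3@0, authorship ..

Answer: tu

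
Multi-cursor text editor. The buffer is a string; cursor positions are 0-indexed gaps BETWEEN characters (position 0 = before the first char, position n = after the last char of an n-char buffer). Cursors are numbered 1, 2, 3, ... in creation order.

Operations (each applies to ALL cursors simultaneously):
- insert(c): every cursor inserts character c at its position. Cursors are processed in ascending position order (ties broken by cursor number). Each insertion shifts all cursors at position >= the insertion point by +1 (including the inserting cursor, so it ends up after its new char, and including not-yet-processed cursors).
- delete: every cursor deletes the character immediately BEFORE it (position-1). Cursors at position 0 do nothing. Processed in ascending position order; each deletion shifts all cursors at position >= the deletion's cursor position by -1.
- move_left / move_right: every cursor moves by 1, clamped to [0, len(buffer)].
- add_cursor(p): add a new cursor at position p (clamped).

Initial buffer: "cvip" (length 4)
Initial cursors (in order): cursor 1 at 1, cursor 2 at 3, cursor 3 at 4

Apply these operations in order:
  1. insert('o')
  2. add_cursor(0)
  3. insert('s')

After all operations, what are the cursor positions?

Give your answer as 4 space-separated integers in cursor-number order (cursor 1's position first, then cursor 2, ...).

After op 1 (insert('o')): buffer="coviopo" (len 7), cursors c1@2 c2@5 c3@7, authorship .1..2.3
After op 2 (add_cursor(0)): buffer="coviopo" (len 7), cursors c4@0 c1@2 c2@5 c3@7, authorship .1..2.3
After op 3 (insert('s')): buffer="scosviospos" (len 11), cursors c4@1 c1@4 c2@8 c3@11, authorship 4.11..22.33

Answer: 4 8 11 1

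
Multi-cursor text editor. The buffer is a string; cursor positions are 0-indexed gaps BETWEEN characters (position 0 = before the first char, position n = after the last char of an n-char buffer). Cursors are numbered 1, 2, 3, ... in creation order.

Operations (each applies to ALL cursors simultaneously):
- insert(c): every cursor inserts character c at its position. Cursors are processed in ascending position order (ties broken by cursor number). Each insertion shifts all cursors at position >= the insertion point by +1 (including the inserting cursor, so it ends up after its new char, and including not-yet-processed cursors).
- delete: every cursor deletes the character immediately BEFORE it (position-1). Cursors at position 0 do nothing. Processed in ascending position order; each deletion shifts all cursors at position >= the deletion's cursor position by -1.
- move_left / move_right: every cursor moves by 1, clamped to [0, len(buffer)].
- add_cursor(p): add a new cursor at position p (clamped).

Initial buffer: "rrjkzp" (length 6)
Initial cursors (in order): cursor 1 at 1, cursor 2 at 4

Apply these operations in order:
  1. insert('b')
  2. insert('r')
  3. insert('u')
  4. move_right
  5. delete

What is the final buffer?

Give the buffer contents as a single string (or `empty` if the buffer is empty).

Answer: rbrujkbrup

Derivation:
After op 1 (insert('b')): buffer="rbrjkbzp" (len 8), cursors c1@2 c2@6, authorship .1...2..
After op 2 (insert('r')): buffer="rbrrjkbrzp" (len 10), cursors c1@3 c2@8, authorship .11...22..
After op 3 (insert('u')): buffer="rbrurjkbruzp" (len 12), cursors c1@4 c2@10, authorship .111...222..
After op 4 (move_right): buffer="rbrurjkbruzp" (len 12), cursors c1@5 c2@11, authorship .111...222..
After op 5 (delete): buffer="rbrujkbrup" (len 10), cursors c1@4 c2@9, authorship .111..222.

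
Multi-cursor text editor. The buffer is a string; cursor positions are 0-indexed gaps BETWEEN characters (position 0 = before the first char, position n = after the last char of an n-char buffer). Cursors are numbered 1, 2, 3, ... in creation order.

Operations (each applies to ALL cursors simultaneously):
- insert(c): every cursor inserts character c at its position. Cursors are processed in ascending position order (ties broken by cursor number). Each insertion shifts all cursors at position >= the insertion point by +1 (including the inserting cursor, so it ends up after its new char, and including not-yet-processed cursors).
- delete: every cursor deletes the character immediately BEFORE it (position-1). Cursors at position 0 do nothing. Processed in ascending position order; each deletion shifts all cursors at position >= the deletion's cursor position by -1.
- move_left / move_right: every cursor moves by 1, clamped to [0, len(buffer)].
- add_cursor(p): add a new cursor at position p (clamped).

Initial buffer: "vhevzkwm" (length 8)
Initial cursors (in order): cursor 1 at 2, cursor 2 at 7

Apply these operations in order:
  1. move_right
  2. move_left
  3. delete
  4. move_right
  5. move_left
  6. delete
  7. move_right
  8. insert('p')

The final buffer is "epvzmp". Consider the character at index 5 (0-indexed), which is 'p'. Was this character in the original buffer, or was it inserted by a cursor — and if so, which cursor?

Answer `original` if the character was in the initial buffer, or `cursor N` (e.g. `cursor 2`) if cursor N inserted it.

Answer: cursor 2

Derivation:
After op 1 (move_right): buffer="vhevzkwm" (len 8), cursors c1@3 c2@8, authorship ........
After op 2 (move_left): buffer="vhevzkwm" (len 8), cursors c1@2 c2@7, authorship ........
After op 3 (delete): buffer="vevzkm" (len 6), cursors c1@1 c2@5, authorship ......
After op 4 (move_right): buffer="vevzkm" (len 6), cursors c1@2 c2@6, authorship ......
After op 5 (move_left): buffer="vevzkm" (len 6), cursors c1@1 c2@5, authorship ......
After op 6 (delete): buffer="evzm" (len 4), cursors c1@0 c2@3, authorship ....
After op 7 (move_right): buffer="evzm" (len 4), cursors c1@1 c2@4, authorship ....
After op 8 (insert('p')): buffer="epvzmp" (len 6), cursors c1@2 c2@6, authorship .1...2
Authorship (.=original, N=cursor N): . 1 . . . 2
Index 5: author = 2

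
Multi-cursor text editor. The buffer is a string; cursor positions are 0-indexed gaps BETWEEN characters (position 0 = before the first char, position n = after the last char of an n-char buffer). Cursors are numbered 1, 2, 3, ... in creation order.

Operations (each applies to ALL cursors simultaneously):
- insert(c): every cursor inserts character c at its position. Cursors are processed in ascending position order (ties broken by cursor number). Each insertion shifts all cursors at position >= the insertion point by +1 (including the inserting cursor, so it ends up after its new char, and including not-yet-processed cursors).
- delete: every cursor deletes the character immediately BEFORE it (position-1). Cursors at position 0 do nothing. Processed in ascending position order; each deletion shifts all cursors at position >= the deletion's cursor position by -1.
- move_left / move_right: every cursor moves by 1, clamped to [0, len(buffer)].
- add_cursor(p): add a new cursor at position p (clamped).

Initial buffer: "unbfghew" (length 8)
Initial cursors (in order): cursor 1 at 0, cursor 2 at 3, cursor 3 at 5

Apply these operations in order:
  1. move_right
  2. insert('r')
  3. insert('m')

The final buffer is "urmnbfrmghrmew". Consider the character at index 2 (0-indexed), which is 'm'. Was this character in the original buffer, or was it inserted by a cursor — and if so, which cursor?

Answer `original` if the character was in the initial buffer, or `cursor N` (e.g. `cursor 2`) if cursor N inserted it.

Answer: cursor 1

Derivation:
After op 1 (move_right): buffer="unbfghew" (len 8), cursors c1@1 c2@4 c3@6, authorship ........
After op 2 (insert('r')): buffer="urnbfrghrew" (len 11), cursors c1@2 c2@6 c3@9, authorship .1...2..3..
After op 3 (insert('m')): buffer="urmnbfrmghrmew" (len 14), cursors c1@3 c2@8 c3@12, authorship .11...22..33..
Authorship (.=original, N=cursor N): . 1 1 . . . 2 2 . . 3 3 . .
Index 2: author = 1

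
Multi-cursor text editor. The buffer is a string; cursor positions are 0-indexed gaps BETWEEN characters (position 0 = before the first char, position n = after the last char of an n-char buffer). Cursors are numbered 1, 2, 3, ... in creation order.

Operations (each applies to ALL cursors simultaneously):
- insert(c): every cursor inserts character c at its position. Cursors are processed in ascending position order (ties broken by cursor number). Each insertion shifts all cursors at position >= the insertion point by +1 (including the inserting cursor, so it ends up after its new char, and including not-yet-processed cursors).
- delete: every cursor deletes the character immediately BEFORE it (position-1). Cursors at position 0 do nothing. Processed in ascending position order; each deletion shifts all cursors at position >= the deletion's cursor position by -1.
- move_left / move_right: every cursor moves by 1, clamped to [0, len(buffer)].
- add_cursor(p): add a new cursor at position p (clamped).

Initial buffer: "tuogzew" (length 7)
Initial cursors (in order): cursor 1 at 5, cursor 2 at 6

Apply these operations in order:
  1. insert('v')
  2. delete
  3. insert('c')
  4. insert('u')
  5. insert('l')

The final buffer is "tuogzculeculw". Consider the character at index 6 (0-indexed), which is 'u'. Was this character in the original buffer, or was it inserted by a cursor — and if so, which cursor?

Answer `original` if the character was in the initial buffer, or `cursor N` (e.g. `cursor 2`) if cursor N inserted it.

Answer: cursor 1

Derivation:
After op 1 (insert('v')): buffer="tuogzvevw" (len 9), cursors c1@6 c2@8, authorship .....1.2.
After op 2 (delete): buffer="tuogzew" (len 7), cursors c1@5 c2@6, authorship .......
After op 3 (insert('c')): buffer="tuogzcecw" (len 9), cursors c1@6 c2@8, authorship .....1.2.
After op 4 (insert('u')): buffer="tuogzcuecuw" (len 11), cursors c1@7 c2@10, authorship .....11.22.
After op 5 (insert('l')): buffer="tuogzculeculw" (len 13), cursors c1@8 c2@12, authorship .....111.222.
Authorship (.=original, N=cursor N): . . . . . 1 1 1 . 2 2 2 .
Index 6: author = 1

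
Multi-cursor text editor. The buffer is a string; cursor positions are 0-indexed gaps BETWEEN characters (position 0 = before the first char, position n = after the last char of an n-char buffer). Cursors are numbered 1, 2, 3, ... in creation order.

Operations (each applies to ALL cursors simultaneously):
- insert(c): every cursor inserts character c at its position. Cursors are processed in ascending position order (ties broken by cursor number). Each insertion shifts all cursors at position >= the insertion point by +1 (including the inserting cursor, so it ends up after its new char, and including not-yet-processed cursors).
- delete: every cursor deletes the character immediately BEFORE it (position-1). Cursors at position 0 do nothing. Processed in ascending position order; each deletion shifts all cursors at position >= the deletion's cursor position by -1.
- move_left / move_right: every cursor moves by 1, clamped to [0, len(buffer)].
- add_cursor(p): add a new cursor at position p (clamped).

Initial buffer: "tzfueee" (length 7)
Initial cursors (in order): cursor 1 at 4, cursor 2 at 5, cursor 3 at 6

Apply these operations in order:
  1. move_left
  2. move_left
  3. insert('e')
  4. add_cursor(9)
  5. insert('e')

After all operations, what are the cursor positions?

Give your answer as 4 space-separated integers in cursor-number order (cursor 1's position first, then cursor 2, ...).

After op 1 (move_left): buffer="tzfueee" (len 7), cursors c1@3 c2@4 c3@5, authorship .......
After op 2 (move_left): buffer="tzfueee" (len 7), cursors c1@2 c2@3 c3@4, authorship .......
After op 3 (insert('e')): buffer="tzefeueeee" (len 10), cursors c1@3 c2@5 c3@7, authorship ..1.2.3...
After op 4 (add_cursor(9)): buffer="tzefeueeee" (len 10), cursors c1@3 c2@5 c3@7 c4@9, authorship ..1.2.3...
After op 5 (insert('e')): buffer="tzeefeeueeeeee" (len 14), cursors c1@4 c2@7 c3@10 c4@13, authorship ..11.22.33..4.

Answer: 4 7 10 13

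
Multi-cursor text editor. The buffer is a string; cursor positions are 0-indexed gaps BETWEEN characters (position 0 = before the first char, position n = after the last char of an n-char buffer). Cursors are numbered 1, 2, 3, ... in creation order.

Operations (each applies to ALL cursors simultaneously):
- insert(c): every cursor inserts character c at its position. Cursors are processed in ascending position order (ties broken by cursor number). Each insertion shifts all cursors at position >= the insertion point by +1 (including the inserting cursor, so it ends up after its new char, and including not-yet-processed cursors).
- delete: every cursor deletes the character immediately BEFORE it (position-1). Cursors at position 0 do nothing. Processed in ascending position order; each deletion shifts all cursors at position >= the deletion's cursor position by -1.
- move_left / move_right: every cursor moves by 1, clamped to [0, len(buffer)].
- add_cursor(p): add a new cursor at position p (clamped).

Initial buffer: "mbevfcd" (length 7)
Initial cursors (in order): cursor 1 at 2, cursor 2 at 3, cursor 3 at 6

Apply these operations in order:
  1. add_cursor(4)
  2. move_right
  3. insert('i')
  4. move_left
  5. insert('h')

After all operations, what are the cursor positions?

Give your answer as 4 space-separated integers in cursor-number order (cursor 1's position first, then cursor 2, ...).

After op 1 (add_cursor(4)): buffer="mbevfcd" (len 7), cursors c1@2 c2@3 c4@4 c3@6, authorship .......
After op 2 (move_right): buffer="mbevfcd" (len 7), cursors c1@3 c2@4 c4@5 c3@7, authorship .......
After op 3 (insert('i')): buffer="mbeivificdi" (len 11), cursors c1@4 c2@6 c4@8 c3@11, authorship ...1.2.4..3
After op 4 (move_left): buffer="mbeivificdi" (len 11), cursors c1@3 c2@5 c4@7 c3@10, authorship ...1.2.4..3
After op 5 (insert('h')): buffer="mbehivhifhicdhi" (len 15), cursors c1@4 c2@7 c4@10 c3@14, authorship ...11.22.44..33

Answer: 4 7 14 10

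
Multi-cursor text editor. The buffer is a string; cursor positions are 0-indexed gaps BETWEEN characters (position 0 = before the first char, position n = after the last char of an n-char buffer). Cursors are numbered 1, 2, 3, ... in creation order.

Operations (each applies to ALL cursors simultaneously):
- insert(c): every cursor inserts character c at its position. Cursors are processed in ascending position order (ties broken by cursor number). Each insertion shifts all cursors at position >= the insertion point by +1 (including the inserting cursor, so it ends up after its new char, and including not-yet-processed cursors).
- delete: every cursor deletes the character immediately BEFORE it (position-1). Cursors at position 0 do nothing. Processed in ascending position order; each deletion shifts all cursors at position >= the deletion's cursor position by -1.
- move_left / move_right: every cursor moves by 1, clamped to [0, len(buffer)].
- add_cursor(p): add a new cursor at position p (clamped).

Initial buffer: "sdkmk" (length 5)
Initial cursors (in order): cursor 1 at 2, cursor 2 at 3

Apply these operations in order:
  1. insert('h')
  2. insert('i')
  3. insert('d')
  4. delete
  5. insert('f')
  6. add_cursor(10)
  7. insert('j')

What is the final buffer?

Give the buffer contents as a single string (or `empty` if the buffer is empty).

Answer: sdhifjkhifjmjk

Derivation:
After op 1 (insert('h')): buffer="sdhkhmk" (len 7), cursors c1@3 c2@5, authorship ..1.2..
After op 2 (insert('i')): buffer="sdhikhimk" (len 9), cursors c1@4 c2@7, authorship ..11.22..
After op 3 (insert('d')): buffer="sdhidkhidmk" (len 11), cursors c1@5 c2@9, authorship ..111.222..
After op 4 (delete): buffer="sdhikhimk" (len 9), cursors c1@4 c2@7, authorship ..11.22..
After op 5 (insert('f')): buffer="sdhifkhifmk" (len 11), cursors c1@5 c2@9, authorship ..111.222..
After op 6 (add_cursor(10)): buffer="sdhifkhifmk" (len 11), cursors c1@5 c2@9 c3@10, authorship ..111.222..
After op 7 (insert('j')): buffer="sdhifjkhifjmjk" (len 14), cursors c1@6 c2@11 c3@13, authorship ..1111.2222.3.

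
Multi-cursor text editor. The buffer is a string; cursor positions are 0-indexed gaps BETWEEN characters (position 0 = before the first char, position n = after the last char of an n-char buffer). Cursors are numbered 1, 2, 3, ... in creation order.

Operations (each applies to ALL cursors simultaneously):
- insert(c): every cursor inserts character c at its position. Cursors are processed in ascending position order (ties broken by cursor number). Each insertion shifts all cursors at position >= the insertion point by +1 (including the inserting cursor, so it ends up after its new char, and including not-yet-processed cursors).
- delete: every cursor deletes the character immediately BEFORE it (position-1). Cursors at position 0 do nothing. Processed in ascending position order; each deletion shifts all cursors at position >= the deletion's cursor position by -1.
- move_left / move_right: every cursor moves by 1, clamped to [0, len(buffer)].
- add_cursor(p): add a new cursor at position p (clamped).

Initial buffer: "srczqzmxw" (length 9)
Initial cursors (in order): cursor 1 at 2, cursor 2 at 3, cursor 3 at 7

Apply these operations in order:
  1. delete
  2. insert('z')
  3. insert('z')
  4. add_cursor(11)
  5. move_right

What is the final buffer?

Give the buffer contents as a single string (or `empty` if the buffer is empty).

Answer: szzzzzqzzzxw

Derivation:
After op 1 (delete): buffer="szqzxw" (len 6), cursors c1@1 c2@1 c3@4, authorship ......
After op 2 (insert('z')): buffer="szzzqzzxw" (len 9), cursors c1@3 c2@3 c3@7, authorship .12...3..
After op 3 (insert('z')): buffer="szzzzzqzzzxw" (len 12), cursors c1@5 c2@5 c3@10, authorship .1212...33..
After op 4 (add_cursor(11)): buffer="szzzzzqzzzxw" (len 12), cursors c1@5 c2@5 c3@10 c4@11, authorship .1212...33..
After op 5 (move_right): buffer="szzzzzqzzzxw" (len 12), cursors c1@6 c2@6 c3@11 c4@12, authorship .1212...33..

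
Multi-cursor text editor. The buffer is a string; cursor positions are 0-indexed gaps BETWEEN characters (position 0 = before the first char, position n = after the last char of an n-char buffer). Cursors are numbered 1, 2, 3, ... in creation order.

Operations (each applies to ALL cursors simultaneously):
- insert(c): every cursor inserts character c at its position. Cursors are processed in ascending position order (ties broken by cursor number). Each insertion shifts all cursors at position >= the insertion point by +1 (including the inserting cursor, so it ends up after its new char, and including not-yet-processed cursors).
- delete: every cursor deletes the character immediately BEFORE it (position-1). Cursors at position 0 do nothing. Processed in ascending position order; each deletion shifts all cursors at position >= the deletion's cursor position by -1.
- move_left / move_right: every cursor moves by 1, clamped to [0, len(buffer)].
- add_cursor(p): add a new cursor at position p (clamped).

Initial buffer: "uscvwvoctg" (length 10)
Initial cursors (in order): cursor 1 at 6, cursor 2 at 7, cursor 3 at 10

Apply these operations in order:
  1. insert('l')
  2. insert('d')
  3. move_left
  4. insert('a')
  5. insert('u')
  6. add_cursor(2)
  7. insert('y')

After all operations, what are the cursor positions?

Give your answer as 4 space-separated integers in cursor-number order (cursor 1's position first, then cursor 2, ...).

After op 1 (insert('l')): buffer="uscvwvlolctgl" (len 13), cursors c1@7 c2@9 c3@13, authorship ......1.2...3
After op 2 (insert('d')): buffer="uscvwvldoldctgld" (len 16), cursors c1@8 c2@11 c3@16, authorship ......11.22...33
After op 3 (move_left): buffer="uscvwvldoldctgld" (len 16), cursors c1@7 c2@10 c3@15, authorship ......11.22...33
After op 4 (insert('a')): buffer="uscvwvladoladctglad" (len 19), cursors c1@8 c2@12 c3@18, authorship ......111.222...333
After op 5 (insert('u')): buffer="uscvwvlaudolaudctglaud" (len 22), cursors c1@9 c2@14 c3@21, authorship ......1111.2222...3333
After op 6 (add_cursor(2)): buffer="uscvwvlaudolaudctglaud" (len 22), cursors c4@2 c1@9 c2@14 c3@21, authorship ......1111.2222...3333
After op 7 (insert('y')): buffer="usycvwvlauydolauydctglauyd" (len 26), cursors c4@3 c1@11 c2@17 c3@25, authorship ..4....11111.22222...33333

Answer: 11 17 25 3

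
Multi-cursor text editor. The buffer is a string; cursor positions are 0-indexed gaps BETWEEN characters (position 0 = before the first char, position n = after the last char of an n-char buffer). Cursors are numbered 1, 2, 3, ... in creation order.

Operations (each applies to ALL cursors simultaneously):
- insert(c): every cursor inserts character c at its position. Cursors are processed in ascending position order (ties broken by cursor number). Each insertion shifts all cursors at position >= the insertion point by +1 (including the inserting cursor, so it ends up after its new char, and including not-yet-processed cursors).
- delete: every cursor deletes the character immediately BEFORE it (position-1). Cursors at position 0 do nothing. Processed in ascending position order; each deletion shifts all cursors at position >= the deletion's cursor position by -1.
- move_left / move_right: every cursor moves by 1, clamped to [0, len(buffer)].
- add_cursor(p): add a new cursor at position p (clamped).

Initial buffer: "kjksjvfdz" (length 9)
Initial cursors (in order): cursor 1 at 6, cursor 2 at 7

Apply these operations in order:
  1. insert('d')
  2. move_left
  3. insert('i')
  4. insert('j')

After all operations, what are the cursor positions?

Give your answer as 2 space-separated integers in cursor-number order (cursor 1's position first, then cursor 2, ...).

Answer: 8 12

Derivation:
After op 1 (insert('d')): buffer="kjksjvdfddz" (len 11), cursors c1@7 c2@9, authorship ......1.2..
After op 2 (move_left): buffer="kjksjvdfddz" (len 11), cursors c1@6 c2@8, authorship ......1.2..
After op 3 (insert('i')): buffer="kjksjvidfiddz" (len 13), cursors c1@7 c2@10, authorship ......11.22..
After op 4 (insert('j')): buffer="kjksjvijdfijddz" (len 15), cursors c1@8 c2@12, authorship ......111.222..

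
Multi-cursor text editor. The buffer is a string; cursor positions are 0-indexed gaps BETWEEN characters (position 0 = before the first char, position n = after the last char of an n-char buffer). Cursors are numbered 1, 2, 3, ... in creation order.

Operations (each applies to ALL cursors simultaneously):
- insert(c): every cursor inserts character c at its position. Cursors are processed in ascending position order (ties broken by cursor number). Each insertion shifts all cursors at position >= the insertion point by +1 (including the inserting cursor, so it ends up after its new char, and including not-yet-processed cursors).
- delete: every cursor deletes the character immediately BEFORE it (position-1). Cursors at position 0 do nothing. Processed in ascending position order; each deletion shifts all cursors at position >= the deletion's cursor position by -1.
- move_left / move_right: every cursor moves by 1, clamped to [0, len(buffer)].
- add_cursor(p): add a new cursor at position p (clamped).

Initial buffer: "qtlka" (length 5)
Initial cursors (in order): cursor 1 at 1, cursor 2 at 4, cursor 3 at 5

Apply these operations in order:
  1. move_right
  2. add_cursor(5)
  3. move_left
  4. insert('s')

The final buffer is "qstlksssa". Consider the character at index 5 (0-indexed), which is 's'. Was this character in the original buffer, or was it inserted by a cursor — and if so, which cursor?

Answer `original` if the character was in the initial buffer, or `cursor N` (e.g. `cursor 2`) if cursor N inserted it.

Answer: cursor 2

Derivation:
After op 1 (move_right): buffer="qtlka" (len 5), cursors c1@2 c2@5 c3@5, authorship .....
After op 2 (add_cursor(5)): buffer="qtlka" (len 5), cursors c1@2 c2@5 c3@5 c4@5, authorship .....
After op 3 (move_left): buffer="qtlka" (len 5), cursors c1@1 c2@4 c3@4 c4@4, authorship .....
After op 4 (insert('s')): buffer="qstlksssa" (len 9), cursors c1@2 c2@8 c3@8 c4@8, authorship .1...234.
Authorship (.=original, N=cursor N): . 1 . . . 2 3 4 .
Index 5: author = 2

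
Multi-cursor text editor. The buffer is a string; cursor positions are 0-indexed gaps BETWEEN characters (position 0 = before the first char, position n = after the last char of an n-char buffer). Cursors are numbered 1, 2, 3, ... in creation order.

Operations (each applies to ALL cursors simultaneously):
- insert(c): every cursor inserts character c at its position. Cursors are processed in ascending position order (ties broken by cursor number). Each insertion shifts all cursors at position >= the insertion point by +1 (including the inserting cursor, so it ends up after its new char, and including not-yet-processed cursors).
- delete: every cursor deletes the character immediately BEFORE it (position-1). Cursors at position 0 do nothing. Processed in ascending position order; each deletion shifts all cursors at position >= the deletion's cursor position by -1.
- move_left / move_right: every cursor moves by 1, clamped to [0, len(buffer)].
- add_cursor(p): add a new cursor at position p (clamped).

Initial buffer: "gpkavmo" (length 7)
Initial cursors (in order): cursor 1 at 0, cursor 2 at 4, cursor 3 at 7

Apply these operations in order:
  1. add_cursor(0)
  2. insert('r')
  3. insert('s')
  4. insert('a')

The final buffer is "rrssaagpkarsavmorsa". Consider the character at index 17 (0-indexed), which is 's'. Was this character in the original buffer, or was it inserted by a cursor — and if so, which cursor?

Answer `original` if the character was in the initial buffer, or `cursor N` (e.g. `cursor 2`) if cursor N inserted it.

Answer: cursor 3

Derivation:
After op 1 (add_cursor(0)): buffer="gpkavmo" (len 7), cursors c1@0 c4@0 c2@4 c3@7, authorship .......
After op 2 (insert('r')): buffer="rrgpkarvmor" (len 11), cursors c1@2 c4@2 c2@7 c3@11, authorship 14....2...3
After op 3 (insert('s')): buffer="rrssgpkarsvmors" (len 15), cursors c1@4 c4@4 c2@10 c3@15, authorship 1414....22...33
After op 4 (insert('a')): buffer="rrssaagpkarsavmorsa" (len 19), cursors c1@6 c4@6 c2@13 c3@19, authorship 141414....222...333
Authorship (.=original, N=cursor N): 1 4 1 4 1 4 . . . . 2 2 2 . . . 3 3 3
Index 17: author = 3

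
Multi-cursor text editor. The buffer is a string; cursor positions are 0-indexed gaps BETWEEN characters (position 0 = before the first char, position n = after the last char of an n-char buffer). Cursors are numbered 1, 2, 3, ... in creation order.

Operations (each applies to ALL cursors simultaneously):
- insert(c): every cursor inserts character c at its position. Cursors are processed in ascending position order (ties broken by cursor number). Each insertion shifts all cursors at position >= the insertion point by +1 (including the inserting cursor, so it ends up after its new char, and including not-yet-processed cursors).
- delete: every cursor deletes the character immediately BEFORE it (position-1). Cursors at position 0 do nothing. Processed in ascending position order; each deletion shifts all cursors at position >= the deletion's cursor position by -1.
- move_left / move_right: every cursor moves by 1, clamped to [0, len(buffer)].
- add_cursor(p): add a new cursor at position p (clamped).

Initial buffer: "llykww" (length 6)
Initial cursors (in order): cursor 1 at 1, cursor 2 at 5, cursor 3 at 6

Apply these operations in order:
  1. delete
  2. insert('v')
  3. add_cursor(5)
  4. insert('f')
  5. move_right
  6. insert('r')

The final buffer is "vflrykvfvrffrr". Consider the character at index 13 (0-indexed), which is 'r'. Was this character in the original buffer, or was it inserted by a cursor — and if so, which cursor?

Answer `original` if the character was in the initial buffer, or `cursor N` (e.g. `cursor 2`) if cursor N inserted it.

Answer: cursor 3

Derivation:
After op 1 (delete): buffer="lyk" (len 3), cursors c1@0 c2@3 c3@3, authorship ...
After op 2 (insert('v')): buffer="vlykvv" (len 6), cursors c1@1 c2@6 c3@6, authorship 1...23
After op 3 (add_cursor(5)): buffer="vlykvv" (len 6), cursors c1@1 c4@5 c2@6 c3@6, authorship 1...23
After op 4 (insert('f')): buffer="vflykvfvff" (len 10), cursors c1@2 c4@7 c2@10 c3@10, authorship 11...24323
After op 5 (move_right): buffer="vflykvfvff" (len 10), cursors c1@3 c4@8 c2@10 c3@10, authorship 11...24323
After op 6 (insert('r')): buffer="vflrykvfvrffrr" (len 14), cursors c1@4 c4@10 c2@14 c3@14, authorship 11.1..24342323
Authorship (.=original, N=cursor N): 1 1 . 1 . . 2 4 3 4 2 3 2 3
Index 13: author = 3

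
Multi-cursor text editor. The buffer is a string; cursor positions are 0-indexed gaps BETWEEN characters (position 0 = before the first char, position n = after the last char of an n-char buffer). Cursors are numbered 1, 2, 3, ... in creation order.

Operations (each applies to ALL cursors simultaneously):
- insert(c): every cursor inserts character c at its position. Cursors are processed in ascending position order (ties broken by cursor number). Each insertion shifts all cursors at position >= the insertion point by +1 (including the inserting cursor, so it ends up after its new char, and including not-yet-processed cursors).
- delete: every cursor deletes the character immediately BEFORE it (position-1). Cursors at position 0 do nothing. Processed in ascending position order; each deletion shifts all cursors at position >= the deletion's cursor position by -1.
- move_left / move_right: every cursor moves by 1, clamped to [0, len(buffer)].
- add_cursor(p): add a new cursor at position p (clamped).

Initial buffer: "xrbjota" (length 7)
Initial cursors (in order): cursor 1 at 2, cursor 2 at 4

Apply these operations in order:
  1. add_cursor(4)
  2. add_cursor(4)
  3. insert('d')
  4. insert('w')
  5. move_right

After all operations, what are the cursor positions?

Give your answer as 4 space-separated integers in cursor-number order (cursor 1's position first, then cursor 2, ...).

Answer: 5 13 13 13

Derivation:
After op 1 (add_cursor(4)): buffer="xrbjota" (len 7), cursors c1@2 c2@4 c3@4, authorship .......
After op 2 (add_cursor(4)): buffer="xrbjota" (len 7), cursors c1@2 c2@4 c3@4 c4@4, authorship .......
After op 3 (insert('d')): buffer="xrdbjdddota" (len 11), cursors c1@3 c2@8 c3@8 c4@8, authorship ..1..234...
After op 4 (insert('w')): buffer="xrdwbjdddwwwota" (len 15), cursors c1@4 c2@12 c3@12 c4@12, authorship ..11..234234...
After op 5 (move_right): buffer="xrdwbjdddwwwota" (len 15), cursors c1@5 c2@13 c3@13 c4@13, authorship ..11..234234...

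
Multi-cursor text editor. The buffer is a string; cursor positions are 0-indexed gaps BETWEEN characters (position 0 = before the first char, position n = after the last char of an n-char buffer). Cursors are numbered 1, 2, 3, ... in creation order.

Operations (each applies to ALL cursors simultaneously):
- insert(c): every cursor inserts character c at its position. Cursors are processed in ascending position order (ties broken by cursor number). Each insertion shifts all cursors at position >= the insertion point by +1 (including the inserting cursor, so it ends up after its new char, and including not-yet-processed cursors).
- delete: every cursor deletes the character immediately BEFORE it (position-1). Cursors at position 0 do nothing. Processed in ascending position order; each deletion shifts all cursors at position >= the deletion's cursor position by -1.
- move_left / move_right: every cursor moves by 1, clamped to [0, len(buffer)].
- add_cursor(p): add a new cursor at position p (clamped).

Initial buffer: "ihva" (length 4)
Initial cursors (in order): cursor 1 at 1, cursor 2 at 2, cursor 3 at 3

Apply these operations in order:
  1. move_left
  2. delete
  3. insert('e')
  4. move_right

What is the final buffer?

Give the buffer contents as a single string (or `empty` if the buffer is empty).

After op 1 (move_left): buffer="ihva" (len 4), cursors c1@0 c2@1 c3@2, authorship ....
After op 2 (delete): buffer="va" (len 2), cursors c1@0 c2@0 c3@0, authorship ..
After op 3 (insert('e')): buffer="eeeva" (len 5), cursors c1@3 c2@3 c3@3, authorship 123..
After op 4 (move_right): buffer="eeeva" (len 5), cursors c1@4 c2@4 c3@4, authorship 123..

Answer: eeeva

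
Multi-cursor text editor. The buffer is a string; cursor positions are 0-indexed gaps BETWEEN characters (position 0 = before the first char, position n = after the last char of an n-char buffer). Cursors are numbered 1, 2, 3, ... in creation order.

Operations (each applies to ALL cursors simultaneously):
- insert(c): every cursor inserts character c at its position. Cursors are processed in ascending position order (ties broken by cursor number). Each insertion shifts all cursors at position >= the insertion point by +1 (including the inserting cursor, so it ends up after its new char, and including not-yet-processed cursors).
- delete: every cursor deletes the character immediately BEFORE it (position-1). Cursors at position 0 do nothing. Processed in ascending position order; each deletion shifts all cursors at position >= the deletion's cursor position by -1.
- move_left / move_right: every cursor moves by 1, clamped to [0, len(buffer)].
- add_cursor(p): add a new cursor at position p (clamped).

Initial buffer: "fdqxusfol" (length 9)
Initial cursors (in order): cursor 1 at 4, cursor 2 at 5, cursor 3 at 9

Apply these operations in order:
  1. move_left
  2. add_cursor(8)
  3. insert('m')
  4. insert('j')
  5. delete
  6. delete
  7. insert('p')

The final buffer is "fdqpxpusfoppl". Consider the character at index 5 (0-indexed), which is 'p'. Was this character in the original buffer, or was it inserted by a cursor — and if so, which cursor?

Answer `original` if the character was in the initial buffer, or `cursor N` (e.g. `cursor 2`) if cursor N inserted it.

Answer: cursor 2

Derivation:
After op 1 (move_left): buffer="fdqxusfol" (len 9), cursors c1@3 c2@4 c3@8, authorship .........
After op 2 (add_cursor(8)): buffer="fdqxusfol" (len 9), cursors c1@3 c2@4 c3@8 c4@8, authorship .........
After op 3 (insert('m')): buffer="fdqmxmusfomml" (len 13), cursors c1@4 c2@6 c3@12 c4@12, authorship ...1.2....34.
After op 4 (insert('j')): buffer="fdqmjxmjusfommjjl" (len 17), cursors c1@5 c2@8 c3@16 c4@16, authorship ...11.22....3434.
After op 5 (delete): buffer="fdqmxmusfomml" (len 13), cursors c1@4 c2@6 c3@12 c4@12, authorship ...1.2....34.
After op 6 (delete): buffer="fdqxusfol" (len 9), cursors c1@3 c2@4 c3@8 c4@8, authorship .........
After op 7 (insert('p')): buffer="fdqpxpusfoppl" (len 13), cursors c1@4 c2@6 c3@12 c4@12, authorship ...1.2....34.
Authorship (.=original, N=cursor N): . . . 1 . 2 . . . . 3 4 .
Index 5: author = 2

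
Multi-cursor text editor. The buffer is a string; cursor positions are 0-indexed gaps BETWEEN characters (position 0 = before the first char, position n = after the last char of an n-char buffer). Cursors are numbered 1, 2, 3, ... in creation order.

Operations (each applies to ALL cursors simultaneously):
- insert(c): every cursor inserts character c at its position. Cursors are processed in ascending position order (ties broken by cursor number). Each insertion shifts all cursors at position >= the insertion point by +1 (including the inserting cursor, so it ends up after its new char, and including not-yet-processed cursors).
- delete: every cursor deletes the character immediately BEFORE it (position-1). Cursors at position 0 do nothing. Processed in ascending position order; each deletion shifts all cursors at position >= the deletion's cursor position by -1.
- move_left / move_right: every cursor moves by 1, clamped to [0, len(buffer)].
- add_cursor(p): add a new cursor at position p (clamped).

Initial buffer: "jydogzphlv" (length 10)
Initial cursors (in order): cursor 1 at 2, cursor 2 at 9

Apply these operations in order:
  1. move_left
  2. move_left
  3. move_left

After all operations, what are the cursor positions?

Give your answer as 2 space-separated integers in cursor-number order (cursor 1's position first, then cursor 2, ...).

Answer: 0 6

Derivation:
After op 1 (move_left): buffer="jydogzphlv" (len 10), cursors c1@1 c2@8, authorship ..........
After op 2 (move_left): buffer="jydogzphlv" (len 10), cursors c1@0 c2@7, authorship ..........
After op 3 (move_left): buffer="jydogzphlv" (len 10), cursors c1@0 c2@6, authorship ..........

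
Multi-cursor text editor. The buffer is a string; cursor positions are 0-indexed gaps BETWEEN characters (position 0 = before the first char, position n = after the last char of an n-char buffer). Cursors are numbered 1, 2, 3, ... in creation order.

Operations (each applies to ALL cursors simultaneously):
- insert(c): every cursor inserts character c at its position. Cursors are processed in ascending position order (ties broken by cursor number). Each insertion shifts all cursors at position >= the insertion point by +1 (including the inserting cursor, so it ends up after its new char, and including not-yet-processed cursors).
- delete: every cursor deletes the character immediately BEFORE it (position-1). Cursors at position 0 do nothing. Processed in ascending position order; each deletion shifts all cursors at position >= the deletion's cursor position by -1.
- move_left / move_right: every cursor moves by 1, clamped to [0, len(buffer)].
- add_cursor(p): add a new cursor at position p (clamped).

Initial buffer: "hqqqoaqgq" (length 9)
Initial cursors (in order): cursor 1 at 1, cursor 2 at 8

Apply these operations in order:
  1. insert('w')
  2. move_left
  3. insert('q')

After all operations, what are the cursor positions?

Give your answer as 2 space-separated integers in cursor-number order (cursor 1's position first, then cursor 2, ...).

Answer: 2 11

Derivation:
After op 1 (insert('w')): buffer="hwqqqoaqgwq" (len 11), cursors c1@2 c2@10, authorship .1.......2.
After op 2 (move_left): buffer="hwqqqoaqgwq" (len 11), cursors c1@1 c2@9, authorship .1.......2.
After op 3 (insert('q')): buffer="hqwqqqoaqgqwq" (len 13), cursors c1@2 c2@11, authorship .11.......22.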